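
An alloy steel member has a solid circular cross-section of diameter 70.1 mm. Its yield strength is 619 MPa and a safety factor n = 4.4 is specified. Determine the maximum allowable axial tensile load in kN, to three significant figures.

σ_allow = 619/4.4 = 140.7 MPa.
A = πd²/4 = π×70.1²/4 = 3859 mm².
F_allow = σ_allow × A = 140.7×3859 = 543000 N.

F_allow = 543 kN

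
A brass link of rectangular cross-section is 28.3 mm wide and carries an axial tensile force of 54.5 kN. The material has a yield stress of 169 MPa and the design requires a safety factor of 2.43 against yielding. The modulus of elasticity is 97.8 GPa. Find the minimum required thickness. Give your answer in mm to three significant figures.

t = 27.7 mm

σ_allow = 169/2.43 = 69.55 MPa.
Required area A = F/σ_allow = 54500/69.55 = 783.6 mm².
t = A/w = 783.6/28.3 = 27.69 mm.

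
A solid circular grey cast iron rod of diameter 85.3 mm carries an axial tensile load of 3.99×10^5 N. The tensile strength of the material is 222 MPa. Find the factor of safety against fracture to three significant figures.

n = 3.18

A = πd²/4 = 5715 mm².
σ = F/A = 399000/5715 = 69.82 MPa.
n = 222/69.82 = 3.180.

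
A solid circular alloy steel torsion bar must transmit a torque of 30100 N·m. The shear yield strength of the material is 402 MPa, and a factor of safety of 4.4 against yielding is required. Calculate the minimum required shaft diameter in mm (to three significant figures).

Allowable shear stress τ_allow = 402/4.4 = 91.36 MPa.
For a solid shaft τ = 16T/(πd³), so d³ = 16T/(π τ_allow) = 16×3.0100×10^7/(π×91.36) = 1.678×10^6 mm³.
d = (1.678×10^6)^(1/3) = 118.8 mm.

d = 119 mm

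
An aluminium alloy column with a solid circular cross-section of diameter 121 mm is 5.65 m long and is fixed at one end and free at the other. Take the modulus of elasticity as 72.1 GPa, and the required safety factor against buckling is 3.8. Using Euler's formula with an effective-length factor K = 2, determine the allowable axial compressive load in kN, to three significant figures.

I = πd⁴/64 = π×121⁴/64 = 1.052×10^7 mm⁴.
Effective length L_e = KL = 2×5.65 m = 11300 mm.
Euler critical load P_cr = π²EI/L_e² = π²×72100×1.052×10^7/11300² = 58640 N.
P_allow = P_cr/n = 58640/3.8 = 15430 N.

P_allow = 15.4 kN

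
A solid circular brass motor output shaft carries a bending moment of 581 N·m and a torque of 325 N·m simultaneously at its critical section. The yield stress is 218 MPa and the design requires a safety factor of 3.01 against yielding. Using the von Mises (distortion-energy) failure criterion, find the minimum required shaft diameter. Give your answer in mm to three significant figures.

σ_allow = σ_y/n = 218/3.01 = 72.43 MPa.
For a solid shaft σ_b = 32M/(πd³) and τ = 16T/(πd³), so the von Mises stress is σ' = (16/πd³)·√(4M²+3T²).
√(4M²+3T²) = √(4×(581000)² + 3×(325000)²) = 1.291×10^6 N·mm.
d³ = 16×1.291×10^6/(π×72.43) = 90800 mm³.
d = 44.95 mm.

d = 44.9 mm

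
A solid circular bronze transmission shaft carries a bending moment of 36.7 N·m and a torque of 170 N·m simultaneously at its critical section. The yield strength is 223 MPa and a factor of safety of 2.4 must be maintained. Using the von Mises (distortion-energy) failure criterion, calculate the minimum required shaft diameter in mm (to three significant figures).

σ_allow = σ_y/n = 223/2.4 = 92.92 MPa.
For a solid shaft σ_b = 32M/(πd³) and τ = 16T/(πd³), so the von Mises stress is σ' = (16/πd³)·√(4M²+3T²).
√(4M²+3T²) = √(4×(36700)² + 3×(170000)²) = 303500 N·mm.
d³ = 16×303500/(π×92.92) = 16630 mm³.
d = 25.53 mm.

d = 25.5 mm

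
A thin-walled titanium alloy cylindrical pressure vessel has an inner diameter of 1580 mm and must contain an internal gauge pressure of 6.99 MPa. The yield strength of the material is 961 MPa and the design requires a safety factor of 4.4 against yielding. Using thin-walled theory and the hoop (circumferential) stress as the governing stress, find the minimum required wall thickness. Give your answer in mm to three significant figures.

t = 25.3 mm

σ_allow = 961/4.4 = 218.4 MPa.
Hoop stress σ_h = pD/(2t), so t = pD/(2σ_allow) = 6.99×1580/(2×218.4) = 25.28 mm.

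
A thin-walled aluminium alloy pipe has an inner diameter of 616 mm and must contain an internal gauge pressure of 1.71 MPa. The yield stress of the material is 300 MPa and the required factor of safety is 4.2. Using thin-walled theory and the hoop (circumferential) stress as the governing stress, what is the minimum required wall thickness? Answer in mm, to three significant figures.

σ_allow = 300/4.2 = 71.43 MPa.
Hoop stress σ_h = pD/(2t), so t = pD/(2σ_allow) = 1.71×616/(2×71.43) = 7.374 mm.

t = 7.37 mm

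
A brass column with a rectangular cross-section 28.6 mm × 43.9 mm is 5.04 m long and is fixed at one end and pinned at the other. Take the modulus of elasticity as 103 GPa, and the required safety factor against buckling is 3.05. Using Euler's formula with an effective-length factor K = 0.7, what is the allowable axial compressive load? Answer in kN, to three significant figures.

P_allow = 2.29 kN

Buckling occurs about the weak axis: I_min = h·b³/12 = 43.9×28.6³/12 = 85580 mm⁴ (b = 28.6 mm is the smaller dimension).
Effective length L_e = KL = 0.7×5.04 m = 3528 mm.
Euler critical load P_cr = π²EI/L_e² = π²×103000×85580/3528² = 6990 N.
P_allow = P_cr/n = 6990/3.05 = 2292 N.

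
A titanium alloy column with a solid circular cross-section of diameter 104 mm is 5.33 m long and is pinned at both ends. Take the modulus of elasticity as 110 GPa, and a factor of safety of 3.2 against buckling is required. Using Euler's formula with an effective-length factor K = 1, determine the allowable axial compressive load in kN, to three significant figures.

I = πd⁴/64 = π×104⁴/64 = 5.743×10^6 mm⁴.
Effective length L_e = KL = 1×5.33 m = 5330 mm.
Euler critical load P_cr = π²EI/L_e² = π²×110000×5.743×10^6/5330² = 219500 N.
P_allow = P_cr/n = 219500/3.2 = 68580 N.

P_allow = 68.6 kN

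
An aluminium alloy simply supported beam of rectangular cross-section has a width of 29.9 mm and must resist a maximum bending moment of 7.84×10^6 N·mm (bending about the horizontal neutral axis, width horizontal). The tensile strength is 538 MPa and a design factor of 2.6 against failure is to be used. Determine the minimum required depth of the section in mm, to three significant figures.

σ_allow = 538/2.6 = 206.9 MPa.
For a rectangular section σ = 6M/(bh²), so h² = 6M/(b σ_allow) = 6×7840000/(29.9×206.9) = 7603 mm².
h = 87.20 mm.

h = 87.2 mm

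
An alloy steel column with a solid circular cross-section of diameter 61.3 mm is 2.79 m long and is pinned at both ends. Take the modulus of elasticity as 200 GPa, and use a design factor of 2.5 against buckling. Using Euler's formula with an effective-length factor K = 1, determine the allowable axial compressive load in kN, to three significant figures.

I = πd⁴/64 = π×61.3⁴/64 = 693100 mm⁴.
Effective length L_e = KL = 1×2.79 m = 2790 mm.
Euler critical load P_cr = π²EI/L_e² = π²×200000×693100/2790² = 175800 N.
P_allow = P_cr/n = 175800/2.5 = 70310 N.

P_allow = 70.3 kN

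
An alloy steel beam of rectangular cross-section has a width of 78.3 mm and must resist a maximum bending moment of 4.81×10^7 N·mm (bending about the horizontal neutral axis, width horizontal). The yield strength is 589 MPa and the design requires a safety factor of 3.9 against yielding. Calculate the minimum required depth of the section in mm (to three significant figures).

σ_allow = 589/3.9 = 151.0 MPa.
For a rectangular section σ = 6M/(bh²), so h² = 6M/(b σ_allow) = 6×4.8100×10^7/(78.3×151.0) = 24410 mm².
h = 156.2 mm.

h = 156 mm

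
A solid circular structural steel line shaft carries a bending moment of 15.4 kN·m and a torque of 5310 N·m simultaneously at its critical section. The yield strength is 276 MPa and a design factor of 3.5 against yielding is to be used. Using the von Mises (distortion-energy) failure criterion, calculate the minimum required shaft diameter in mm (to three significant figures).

d = 128 mm

σ_allow = σ_y/n = 276/3.5 = 78.86 MPa.
For a solid shaft σ_b = 32M/(πd³) and τ = 16T/(πd³), so the von Mises stress is σ' = (16/πd³)·√(4M²+3T²).
√(4M²+3T²) = √(4×(1.540×10^7)² + 3×(5.310×10^6)²) = 3.214×10^7 N·mm.
d³ = 16×3.214×10^7/(π×78.86) = 2.076×10^6 mm³.
d = 127.6 mm.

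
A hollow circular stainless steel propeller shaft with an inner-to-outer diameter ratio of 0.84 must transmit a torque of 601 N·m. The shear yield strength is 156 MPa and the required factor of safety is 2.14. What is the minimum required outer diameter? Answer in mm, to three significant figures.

τ_allow = 156/2.14 = 72.90 MPa.
For a hollow shaft τ = 16T/[πd_o³(1−k⁴)] with k = 0.84, so 1−k⁴ = 0.5021.
d_o³ = 16T/[π τ_allow (1−k⁴)] = 16×601000/(π×72.90×0.5021) = 83620 mm³.
d_o = 43.73 mm.

d_o = 43.7 mm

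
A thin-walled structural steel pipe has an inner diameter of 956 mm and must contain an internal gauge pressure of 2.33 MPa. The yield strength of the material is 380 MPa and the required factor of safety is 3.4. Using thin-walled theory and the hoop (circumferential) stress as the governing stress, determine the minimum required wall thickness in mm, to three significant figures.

σ_allow = 380/3.4 = 111.8 MPa.
Hoop stress σ_h = pD/(2t), so t = pD/(2σ_allow) = 2.33×956/(2×111.8) = 9.965 mm.

t = 9.97 mm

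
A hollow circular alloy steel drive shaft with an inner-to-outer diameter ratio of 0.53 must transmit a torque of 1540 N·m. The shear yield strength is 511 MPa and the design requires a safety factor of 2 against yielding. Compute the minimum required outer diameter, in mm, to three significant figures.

d_o = 32.2 mm

τ_allow = 511/2 = 255.5 MPa.
For a hollow shaft τ = 16T/[πd_o³(1−k⁴)] with k = 0.53, so 1−k⁴ = 0.9211.
d_o³ = 16T/[π τ_allow (1−k⁴)] = 16×1540000/(π×255.5×0.9211) = 33330 mm³.
d_o = 32.18 mm.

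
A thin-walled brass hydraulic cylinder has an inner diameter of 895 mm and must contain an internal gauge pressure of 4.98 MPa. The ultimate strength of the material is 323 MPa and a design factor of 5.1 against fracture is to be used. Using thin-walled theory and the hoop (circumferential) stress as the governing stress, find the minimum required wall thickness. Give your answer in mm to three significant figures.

t = 35.2 mm

σ_allow = 323/5.1 = 63.33 MPa.
Hoop stress σ_h = pD/(2t), so t = pD/(2σ_allow) = 4.98×895/(2×63.33) = 35.19 mm.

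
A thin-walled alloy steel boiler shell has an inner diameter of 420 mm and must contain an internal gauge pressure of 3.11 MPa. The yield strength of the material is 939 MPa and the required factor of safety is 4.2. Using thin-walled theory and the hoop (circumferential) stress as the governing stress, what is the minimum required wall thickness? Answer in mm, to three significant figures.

σ_allow = 939/4.2 = 223.6 MPa.
Hoop stress σ_h = pD/(2t), so t = pD/(2σ_allow) = 3.11×420/(2×223.6) = 2.921 mm.

t = 2.92 mm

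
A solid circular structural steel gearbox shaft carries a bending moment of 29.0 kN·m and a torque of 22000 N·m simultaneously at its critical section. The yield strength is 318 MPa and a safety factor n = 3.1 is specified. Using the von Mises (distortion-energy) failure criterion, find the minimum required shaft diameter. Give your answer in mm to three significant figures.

d = 151 mm

σ_allow = σ_y/n = 318/3.1 = 102.6 MPa.
For a solid shaft σ_b = 32M/(πd³) and τ = 16T/(πd³), so the von Mises stress is σ' = (16/πd³)·√(4M²+3T²).
√(4M²+3T²) = √(4×(2.900×10^7)² + 3×(2.200×10^7)²) = 6.940×10^7 N·mm.
d³ = 16×6.940×10^7/(π×102.6) = 3.445×10^6 mm³.
d = 151.0 mm.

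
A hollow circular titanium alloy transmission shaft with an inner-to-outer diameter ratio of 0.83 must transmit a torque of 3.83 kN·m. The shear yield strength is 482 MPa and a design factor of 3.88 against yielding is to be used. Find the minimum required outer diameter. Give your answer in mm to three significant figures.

τ_allow = 482/3.88 = 124.2 MPa.
For a hollow shaft τ = 16T/[πd_o³(1−k⁴)] with k = 0.83, so 1−k⁴ = 0.5254.
d_o³ = 16T/[π τ_allow (1−k⁴)] = 16×3830000/(π×124.2×0.5254) = 298800 mm³.
d_o = 66.86 mm.

d_o = 66.9 mm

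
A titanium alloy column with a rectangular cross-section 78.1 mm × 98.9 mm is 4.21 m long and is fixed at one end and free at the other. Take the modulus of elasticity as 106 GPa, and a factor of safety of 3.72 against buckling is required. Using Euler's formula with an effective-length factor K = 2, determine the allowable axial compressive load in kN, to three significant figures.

Buckling occurs about the weak axis: I_min = h·b³/12 = 98.9×78.1³/12 = 3.926×10^6 mm⁴ (b = 78.1 mm is the smaller dimension).
Effective length L_e = KL = 2×4.21 m = 8420 mm.
Euler critical load P_cr = π²EI/L_e² = π²×106000×3.926×10^6/8420² = 57940 N.
P_allow = P_cr/n = 57940/3.72 = 15570 N.

P_allow = 15.6 kN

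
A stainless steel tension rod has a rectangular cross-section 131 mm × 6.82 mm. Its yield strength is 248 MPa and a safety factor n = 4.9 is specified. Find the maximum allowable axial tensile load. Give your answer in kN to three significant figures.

σ_allow = 248/4.9 = 50.61 MPa.
A = 131×6.82 = 893.4 mm².
F_allow = σ_allow × A = 50.61×893.4 = 45220 N.

F_allow = 45.2 kN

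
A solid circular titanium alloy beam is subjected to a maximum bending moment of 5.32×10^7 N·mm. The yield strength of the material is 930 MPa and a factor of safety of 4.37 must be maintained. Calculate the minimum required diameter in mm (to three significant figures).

d = 137 mm

σ_allow = 930/4.37 = 212.8 MPa.
For a solid circular section σ = 32M/(πd³), so d³ = 32M/(π σ_allow) = 32×5.3200×10^7/(π×212.8) = 2.546×10^6 mm³.
d = 136.6 mm.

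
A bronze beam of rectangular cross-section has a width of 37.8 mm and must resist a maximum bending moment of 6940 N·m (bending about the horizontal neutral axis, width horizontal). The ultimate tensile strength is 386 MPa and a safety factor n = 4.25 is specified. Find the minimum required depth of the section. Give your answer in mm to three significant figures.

σ_allow = 386/4.25 = 90.82 MPa.
For a rectangular section σ = 6M/(bh²), so h² = 6M/(b σ_allow) = 6×6940000/(37.8×90.82) = 12130 mm².
h = 110.1 mm.

h = 110 mm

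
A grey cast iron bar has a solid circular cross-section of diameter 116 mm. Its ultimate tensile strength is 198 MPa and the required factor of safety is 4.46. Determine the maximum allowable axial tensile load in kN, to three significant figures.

F_allow = 469 kN

σ_allow = 198/4.46 = 44.39 MPa.
A = πd²/4 = π×116²/4 = 10570 mm².
F_allow = σ_allow × A = 44.39×10570 = 469200 N.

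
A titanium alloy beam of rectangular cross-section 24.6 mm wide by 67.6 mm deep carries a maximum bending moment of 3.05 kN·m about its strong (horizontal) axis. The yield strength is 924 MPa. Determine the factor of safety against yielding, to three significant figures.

Section modulus S = bh²/6 = 24.6×67.6²/6 = 18740 mm³.
σ = M/S = 3050000/18740 = 162.8 MPa.
n = 924/162.8 = 5.676.

n = 5.68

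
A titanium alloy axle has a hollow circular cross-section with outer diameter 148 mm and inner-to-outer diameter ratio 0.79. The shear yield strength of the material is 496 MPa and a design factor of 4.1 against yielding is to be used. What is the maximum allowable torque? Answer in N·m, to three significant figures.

T_allow = 47000 N·m

τ_allow = 496/4.1 = 121.0 MPa.
For a hollow shaft T_allow = τ_allow·πd_o³(1−k⁴)/16 with 1−k⁴ = 0.6105, so πd_o³(1−k⁴)/16 = 388600 mm³.
T_allow = 121.0×388600 = 4.701×10^7 N·mm = 47010 N·m.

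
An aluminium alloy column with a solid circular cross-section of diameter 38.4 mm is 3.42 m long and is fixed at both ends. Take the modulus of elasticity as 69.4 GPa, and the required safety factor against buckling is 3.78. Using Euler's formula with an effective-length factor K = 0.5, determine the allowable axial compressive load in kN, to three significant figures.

I = πd⁴/64 = π×38.4⁴/64 = 106700 mm⁴.
Effective length L_e = KL = 0.5×3.42 m = 1710 mm.
Euler critical load P_cr = π²EI/L_e² = π²×69400×106700/1710² = 25000 N.
P_allow = P_cr/n = 25000/3.78 = 6614 N.

P_allow = 6.61 kN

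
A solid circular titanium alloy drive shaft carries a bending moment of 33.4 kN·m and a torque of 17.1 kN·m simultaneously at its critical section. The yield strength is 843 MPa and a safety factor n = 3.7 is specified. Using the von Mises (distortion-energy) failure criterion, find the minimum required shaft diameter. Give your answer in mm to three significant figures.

σ_allow = σ_y/n = 843/3.7 = 227.8 MPa.
For a solid shaft σ_b = 32M/(πd³) and τ = 16T/(πd³), so the von Mises stress is σ' = (16/πd³)·√(4M²+3T²).
√(4M²+3T²) = √(4×(3.340×10^7)² + 3×(1.710×10^7)²) = 7.307×10^7 N·mm.
d³ = 16×7.307×10^7/(π×227.8) = 1.633×10^6 mm³.
d = 117.8 mm.

d = 118 mm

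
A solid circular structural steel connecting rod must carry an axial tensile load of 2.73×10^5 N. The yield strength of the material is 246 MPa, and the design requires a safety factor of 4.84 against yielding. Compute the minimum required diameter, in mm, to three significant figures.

d = 82.7 mm

Allowable stress σ_allow = 246/4.84 = 50.83 MPa.
Required area A = F/σ_allow = 273000/50.83 = 5371 mm².
A = πd²/4 → d = √(4A/π) = 82.70 mm.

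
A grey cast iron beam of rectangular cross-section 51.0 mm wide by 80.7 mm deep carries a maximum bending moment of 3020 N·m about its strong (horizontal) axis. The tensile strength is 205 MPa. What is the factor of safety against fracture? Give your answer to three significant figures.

Section modulus S = bh²/6 = 51.0×80.7²/6 = 55360 mm³.
σ = M/S = 3020000/55360 = 54.56 MPa.
n = 205/54.56 = 3.758.

n = 3.76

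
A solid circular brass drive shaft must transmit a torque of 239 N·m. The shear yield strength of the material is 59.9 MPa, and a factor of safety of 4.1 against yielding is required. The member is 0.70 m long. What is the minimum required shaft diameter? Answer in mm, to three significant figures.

Allowable shear stress τ_allow = 59.9/4.1 = 14.61 MPa.
For a solid shaft τ = 16T/(πd³), so d³ = 16T/(π τ_allow) = 16×239000/(π×14.61) = 83320 mm³.
d = (83320)^(1/3) = 43.68 mm.

d = 43.7 mm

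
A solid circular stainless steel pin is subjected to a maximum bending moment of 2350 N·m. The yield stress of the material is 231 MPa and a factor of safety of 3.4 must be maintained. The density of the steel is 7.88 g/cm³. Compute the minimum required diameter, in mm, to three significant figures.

d = 70.6 mm

σ_allow = 231/3.4 = 67.94 MPa.
For a solid circular section σ = 32M/(πd³), so d³ = 32M/(π σ_allow) = 32×2350000/(π×67.94) = 352300 mm³.
d = 70.63 mm.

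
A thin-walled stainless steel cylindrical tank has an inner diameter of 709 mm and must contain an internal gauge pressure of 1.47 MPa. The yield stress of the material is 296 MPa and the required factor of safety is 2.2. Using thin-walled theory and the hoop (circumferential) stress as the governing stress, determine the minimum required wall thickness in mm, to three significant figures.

σ_allow = 296/2.2 = 134.5 MPa.
Hoop stress σ_h = pD/(2t), so t = pD/(2σ_allow) = 1.47×709/(2×134.5) = 3.873 mm.

t = 3.87 mm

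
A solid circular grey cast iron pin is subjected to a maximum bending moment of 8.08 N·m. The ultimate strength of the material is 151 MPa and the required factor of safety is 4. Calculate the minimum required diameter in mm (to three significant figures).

σ_allow = 151/4 = 37.75 MPa.
For a solid circular section σ = 32M/(πd³), so d³ = 32M/(π σ_allow) = 32×8080.0/(π×37.75) = 2180 mm³.
d = 12.97 mm.

d = 13.0 mm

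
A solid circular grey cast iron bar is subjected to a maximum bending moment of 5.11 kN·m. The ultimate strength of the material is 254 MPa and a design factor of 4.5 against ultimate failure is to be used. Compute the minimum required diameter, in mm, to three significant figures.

d = 97.3 mm

σ_allow = 254/4.5 = 56.44 MPa.
For a solid circular section σ = 32M/(πd³), so d³ = 32M/(π σ_allow) = 32×5110000/(π×56.44) = 922100 mm³.
d = 97.33 mm.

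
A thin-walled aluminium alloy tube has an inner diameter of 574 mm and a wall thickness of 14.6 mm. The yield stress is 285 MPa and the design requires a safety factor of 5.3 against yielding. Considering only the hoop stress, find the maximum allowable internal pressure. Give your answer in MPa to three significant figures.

p_allow = 2.74 MPa

σ_allow = 285/5.3 = 53.77 MPa.
σ_h = pD/(2t) → p_allow = 2σ_allow t/D = 2×53.77×14.6/574 = 2.736 MPa.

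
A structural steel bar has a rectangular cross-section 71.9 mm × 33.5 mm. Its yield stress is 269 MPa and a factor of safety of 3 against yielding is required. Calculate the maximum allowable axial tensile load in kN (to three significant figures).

F_allow = 216 kN

σ_allow = 269/3 = 89.67 MPa.
A = 71.9×33.5 = 2409 mm².
F_allow = σ_allow × A = 89.67×2409 = 216000 N.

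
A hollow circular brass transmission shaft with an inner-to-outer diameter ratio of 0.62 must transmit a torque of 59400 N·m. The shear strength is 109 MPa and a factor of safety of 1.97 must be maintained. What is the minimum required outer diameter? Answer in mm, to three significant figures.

τ_allow = 109/1.97 = 55.33 MPa.
For a hollow shaft τ = 16T/[πd_o³(1−k⁴)] with k = 0.62, so 1−k⁴ = 0.8522.
d_o³ = 16T/[π τ_allow (1−k⁴)] = 16×5.9400×10^7/(π×55.33×0.8522) = 6.416×10^6 mm³.
d_o = 185.8 mm.

d_o = 186 mm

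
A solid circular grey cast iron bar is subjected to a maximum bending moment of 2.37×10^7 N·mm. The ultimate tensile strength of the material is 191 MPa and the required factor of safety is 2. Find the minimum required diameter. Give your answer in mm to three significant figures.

d = 136 mm

σ_allow = 191/2 = 95.50 MPa.
For a solid circular section σ = 32M/(πd³), so d³ = 32M/(π σ_allow) = 32×2.3700×10^7/(π×95.50) = 2.528×10^6 mm³.
d = 136.2 mm.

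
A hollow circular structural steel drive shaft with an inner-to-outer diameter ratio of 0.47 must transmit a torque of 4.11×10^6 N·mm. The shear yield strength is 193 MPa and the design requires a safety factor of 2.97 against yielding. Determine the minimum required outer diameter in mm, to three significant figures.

τ_allow = 193/2.97 = 64.98 MPa.
For a hollow shaft τ = 16T/[πd_o³(1−k⁴)] with k = 0.47, so 1−k⁴ = 0.9512.
d_o³ = 16T/[π τ_allow (1−k⁴)] = 16×4110000/(π×64.98×0.9512) = 338600 mm³.
d_o = 69.70 mm.

d_o = 69.7 mm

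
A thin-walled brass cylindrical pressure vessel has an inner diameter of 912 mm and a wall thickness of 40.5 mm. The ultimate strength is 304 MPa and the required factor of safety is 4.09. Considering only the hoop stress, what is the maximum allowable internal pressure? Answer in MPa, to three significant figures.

p_allow = 6.60 MPa

σ_allow = 304/4.09 = 74.33 MPa.
σ_h = pD/(2t) → p_allow = 2σ_allow t/D = 2×74.33×40.5/912 = 6.601 MPa.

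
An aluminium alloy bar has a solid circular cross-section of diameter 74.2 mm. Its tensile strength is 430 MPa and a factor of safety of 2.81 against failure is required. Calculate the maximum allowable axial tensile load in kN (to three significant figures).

σ_allow = 430/2.81 = 153.0 MPa.
A = πd²/4 = π×74.2²/4 = 4324 mm².
F_allow = σ_allow × A = 153.0×4324 = 661700 N.

F_allow = 662 kN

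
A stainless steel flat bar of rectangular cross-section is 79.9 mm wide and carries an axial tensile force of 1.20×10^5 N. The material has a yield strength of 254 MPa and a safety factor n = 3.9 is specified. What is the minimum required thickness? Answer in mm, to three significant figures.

t = 23.1 mm

σ_allow = 254/3.9 = 65.13 MPa.
Required area A = F/σ_allow = 120000/65.13 = 1843 mm².
t = A/w = 1843/79.9 = 23.06 mm.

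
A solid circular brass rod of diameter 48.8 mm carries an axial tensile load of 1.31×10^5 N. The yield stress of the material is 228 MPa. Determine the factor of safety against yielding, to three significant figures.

A = πd²/4 = 1870 mm².
σ = F/A = 131000/1870 = 70.04 MPa.
n = 228/70.04 = 3.255.

n = 3.26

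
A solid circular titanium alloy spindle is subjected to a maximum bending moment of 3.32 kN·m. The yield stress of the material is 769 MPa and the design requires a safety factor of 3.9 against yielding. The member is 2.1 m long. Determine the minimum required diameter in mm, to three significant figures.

d = 55.6 mm

σ_allow = 769/3.9 = 197.2 MPa.
For a solid circular section σ = 32M/(πd³), so d³ = 32M/(π σ_allow) = 32×3320000/(π×197.2) = 171500 mm³.
d = 55.56 mm.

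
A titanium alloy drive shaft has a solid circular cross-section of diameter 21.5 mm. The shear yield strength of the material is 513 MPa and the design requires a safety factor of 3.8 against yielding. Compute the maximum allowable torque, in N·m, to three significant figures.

τ_allow = 513/3.8 = 135.0 MPa.
For a solid shaft T_allow = τ_allow·πd³/16; πd³/16 = π×21.5³/16 = 1951 mm³.
T_allow = 135.0×1951 = 263400 N·mm = 263.4 N·m.

T_allow = 263 N·m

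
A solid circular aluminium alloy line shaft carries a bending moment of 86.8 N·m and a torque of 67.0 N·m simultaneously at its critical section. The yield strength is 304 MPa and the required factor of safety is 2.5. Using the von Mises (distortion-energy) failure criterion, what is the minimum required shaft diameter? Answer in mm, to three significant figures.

σ_allow = σ_y/n = 304/2.5 = 121.6 MPa.
For a solid shaft σ_b = 32M/(πd³) and τ = 16T/(πd³), so the von Mises stress is σ' = (16/πd³)·√(4M²+3T²).
√(4M²+3T²) = √(4×(86800)² + 3×(67000)²) = 208800 N·mm.
d³ = 16×208800/(π×121.6) = 8746 mm³.
d = 20.60 mm.

d = 20.6 mm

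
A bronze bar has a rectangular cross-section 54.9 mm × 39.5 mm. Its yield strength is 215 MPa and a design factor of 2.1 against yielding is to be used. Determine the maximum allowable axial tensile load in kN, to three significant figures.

σ_allow = 215/2.1 = 102.4 MPa.
A = 54.9×39.5 = 2169 mm².
F_allow = σ_allow × A = 102.4×2169 = 222000 N.

F_allow = 222 kN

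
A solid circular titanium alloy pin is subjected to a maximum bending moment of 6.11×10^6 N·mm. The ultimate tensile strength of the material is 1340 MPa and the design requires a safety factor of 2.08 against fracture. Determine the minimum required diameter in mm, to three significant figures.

σ_allow = 1340/2.08 = 644.2 MPa.
For a solid circular section σ = 32M/(πd³), so d³ = 32M/(π σ_allow) = 32×6110000/(π×644.2) = 96610 mm³.
d = 45.88 mm.

d = 45.9 mm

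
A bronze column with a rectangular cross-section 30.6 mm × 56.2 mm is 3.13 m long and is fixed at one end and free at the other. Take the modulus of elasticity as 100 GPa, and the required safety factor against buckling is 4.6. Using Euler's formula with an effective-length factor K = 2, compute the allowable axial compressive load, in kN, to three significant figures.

P_allow = 0.735 kN

Buckling occurs about the weak axis: I_min = h·b³/12 = 56.2×30.6³/12 = 134200 mm⁴ (b = 30.6 mm is the smaller dimension).
Effective length L_e = KL = 2×3.13 m = 6260 mm.
Euler critical load P_cr = π²EI/L_e² = π²×100000×134200/6260² = 3380 N.
P_allow = P_cr/n = 3380/4.6 = 734.7 N.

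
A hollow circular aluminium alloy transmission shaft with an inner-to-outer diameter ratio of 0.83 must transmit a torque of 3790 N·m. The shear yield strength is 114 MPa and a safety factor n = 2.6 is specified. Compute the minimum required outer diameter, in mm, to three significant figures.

τ_allow = 114/2.6 = 43.85 MPa.
For a hollow shaft τ = 16T/[πd_o³(1−k⁴)] with k = 0.83, so 1−k⁴ = 0.5254.
d_o³ = 16T/[π τ_allow (1−k⁴)] = 16×3790000/(π×43.85×0.5254) = 837900 mm³.
d_o = 94.27 mm.

d_o = 94.3 mm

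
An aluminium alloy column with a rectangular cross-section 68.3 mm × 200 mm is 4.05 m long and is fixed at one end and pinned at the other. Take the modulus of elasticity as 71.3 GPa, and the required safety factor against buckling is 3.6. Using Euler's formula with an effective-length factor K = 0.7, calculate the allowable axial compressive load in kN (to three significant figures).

Buckling occurs about the weak axis: I_min = h·b³/12 = 200×68.3³/12 = 5.310×10^6 mm⁴ (b = 68.3 mm is the smaller dimension).
Effective length L_e = KL = 0.7×4.05 m = 2835 mm.
Euler critical load P_cr = π²EI/L_e² = π²×71300×5.310×10^6/2835² = 464900 N.
P_allow = P_cr/n = 464900/3.6 = 129100 N.

P_allow = 129 kN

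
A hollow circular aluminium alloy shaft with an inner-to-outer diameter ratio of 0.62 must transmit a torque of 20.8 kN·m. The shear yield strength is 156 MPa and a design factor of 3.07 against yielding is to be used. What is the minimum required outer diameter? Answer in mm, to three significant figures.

d_o = 135 mm

τ_allow = 156/3.07 = 50.81 MPa.
For a hollow shaft τ = 16T/[πd_o³(1−k⁴)] with k = 0.62, so 1−k⁴ = 0.8522.
d_o³ = 16T/[π τ_allow (1−k⁴)] = 16×2.0800×10^7/(π×50.81×0.8522) = 2.446×10^6 mm³.
d_o = 134.7 mm.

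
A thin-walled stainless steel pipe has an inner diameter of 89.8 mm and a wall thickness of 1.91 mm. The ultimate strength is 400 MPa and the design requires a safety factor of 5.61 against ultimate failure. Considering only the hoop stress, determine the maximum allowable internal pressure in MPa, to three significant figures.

σ_allow = 400/5.61 = 71.30 MPa.
σ_h = pD/(2t) → p_allow = 2σ_allow t/D = 2×71.30×1.91/89.8 = 3.033 MPa.

p_allow = 3.03 MPa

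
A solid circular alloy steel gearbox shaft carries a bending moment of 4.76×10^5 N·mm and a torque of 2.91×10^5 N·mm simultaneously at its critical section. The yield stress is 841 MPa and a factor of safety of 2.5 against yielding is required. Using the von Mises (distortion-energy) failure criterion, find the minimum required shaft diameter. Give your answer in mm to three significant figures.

d = 25.4 mm

σ_allow = σ_y/n = 841/2.5 = 336.4 MPa.
For a solid shaft σ_b = 32M/(πd³) and τ = 16T/(πd³), so the von Mises stress is σ' = (16/πd³)·√(4M²+3T²).
√(4M²+3T²) = √(4×(476000)² + 3×(291000)²) = 1.077×10^6 N·mm.
d³ = 16×1.077×10^6/(π×336.4) = 16310 mm³.
d = 25.36 mm.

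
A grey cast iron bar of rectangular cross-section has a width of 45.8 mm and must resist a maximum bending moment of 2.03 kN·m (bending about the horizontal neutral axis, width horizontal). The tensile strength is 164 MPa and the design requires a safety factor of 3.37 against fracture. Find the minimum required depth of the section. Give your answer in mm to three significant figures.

σ_allow = 164/3.37 = 48.66 MPa.
For a rectangular section σ = 6M/(bh²), so h² = 6M/(b σ_allow) = 6×2030000/(45.8×48.66) = 5465 mm².
h = 73.92 mm.

h = 73.9 mm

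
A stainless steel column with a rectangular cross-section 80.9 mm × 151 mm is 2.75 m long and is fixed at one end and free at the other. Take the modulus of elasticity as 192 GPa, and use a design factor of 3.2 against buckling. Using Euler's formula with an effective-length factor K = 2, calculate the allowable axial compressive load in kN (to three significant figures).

P_allow = 130 kN

Buckling occurs about the weak axis: I_min = h·b³/12 = 151×80.9³/12 = 6.663×10^6 mm⁴ (b = 80.9 mm is the smaller dimension).
Effective length L_e = KL = 2×2.75 m = 5500 mm.
Euler critical load P_cr = π²EI/L_e² = π²×192000×6.663×10^6/5500² = 417400 N.
P_allow = P_cr/n = 417400/3.2 = 130400 N.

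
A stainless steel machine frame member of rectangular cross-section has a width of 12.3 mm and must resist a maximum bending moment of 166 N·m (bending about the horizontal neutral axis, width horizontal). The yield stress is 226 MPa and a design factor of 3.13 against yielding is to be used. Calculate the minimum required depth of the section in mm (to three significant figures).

σ_allow = 226/3.13 = 72.20 MPa.
For a rectangular section σ = 6M/(bh²), so h² = 6M/(b σ_allow) = 6×166000/(12.3×72.20) = 1121 mm².
h = 33.49 mm.

h = 33.5 mm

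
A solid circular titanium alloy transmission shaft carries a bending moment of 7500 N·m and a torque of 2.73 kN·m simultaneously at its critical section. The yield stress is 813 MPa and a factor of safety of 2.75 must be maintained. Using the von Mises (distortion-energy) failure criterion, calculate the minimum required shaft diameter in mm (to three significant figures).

σ_allow = σ_y/n = 813/2.75 = 295.6 MPa.
For a solid shaft σ_b = 32M/(πd³) and τ = 16T/(πd³), so the von Mises stress is σ' = (16/πd³)·√(4M²+3T²).
√(4M²+3T²) = √(4×(7.500×10^6)² + 3×(2.730×10^6)²) = 1.573×10^7 N·mm.
d³ = 16×1.573×10^7/(π×295.6) = 270900 mm³.
d = 64.71 mm.

d = 64.7 mm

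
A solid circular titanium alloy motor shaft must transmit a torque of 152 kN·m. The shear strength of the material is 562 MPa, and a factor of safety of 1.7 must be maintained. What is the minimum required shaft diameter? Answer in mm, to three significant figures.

Allowable shear stress τ_allow = 562/1.7 = 330.6 MPa.
For a solid shaft τ = 16T/(πd³), so d³ = 16T/(π τ_allow) = 16×1.5200×10^8/(π×330.6) = 2.342×10^6 mm³.
d = (2.342×10^6)^(1/3) = 132.8 mm.

d = 133 mm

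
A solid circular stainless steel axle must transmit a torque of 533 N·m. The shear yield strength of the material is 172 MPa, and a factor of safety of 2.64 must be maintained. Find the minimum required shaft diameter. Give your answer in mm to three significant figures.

Allowable shear stress τ_allow = 172/2.64 = 65.15 MPa.
For a solid shaft τ = 16T/(πd³), so d³ = 16T/(π τ_allow) = 16×533000/(π×65.15) = 41670 mm³.
d = (41670)^(1/3) = 34.67 mm.

d = 34.7 mm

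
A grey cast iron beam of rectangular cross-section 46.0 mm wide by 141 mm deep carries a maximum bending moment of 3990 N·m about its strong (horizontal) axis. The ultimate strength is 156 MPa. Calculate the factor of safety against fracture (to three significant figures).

n = 5.96

Section modulus S = bh²/6 = 46.0×141²/6 = 152400 mm³.
σ = M/S = 3990000/152400 = 26.18 MPa.
n = 156/26.18 = 5.959.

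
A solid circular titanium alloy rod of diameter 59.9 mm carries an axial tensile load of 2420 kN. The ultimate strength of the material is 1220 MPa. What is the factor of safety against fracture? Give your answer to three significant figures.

n = 1.42

A = πd²/4 = 2818 mm².
σ = F/A = 2420000/2818 = 858.8 MPa.
n = 1220/858.8 = 1.421.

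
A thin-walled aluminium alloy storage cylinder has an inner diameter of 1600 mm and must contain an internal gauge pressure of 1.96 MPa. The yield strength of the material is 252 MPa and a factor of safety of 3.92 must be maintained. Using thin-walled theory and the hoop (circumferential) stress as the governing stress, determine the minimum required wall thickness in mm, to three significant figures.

t = 24.4 mm

σ_allow = 252/3.92 = 64.29 MPa.
Hoop stress σ_h = pD/(2t), so t = pD/(2σ_allow) = 1.96×1600/(2×64.29) = 24.39 mm.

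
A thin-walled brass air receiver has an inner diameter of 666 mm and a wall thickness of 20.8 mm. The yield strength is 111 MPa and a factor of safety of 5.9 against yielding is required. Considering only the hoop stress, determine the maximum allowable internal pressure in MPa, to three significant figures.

σ_allow = 111/5.9 = 18.81 MPa.
σ_h = pD/(2t) → p_allow = 2σ_allow t/D = 2×18.81×20.8/666 = 1.175 MPa.

p_allow = 1.18 MPa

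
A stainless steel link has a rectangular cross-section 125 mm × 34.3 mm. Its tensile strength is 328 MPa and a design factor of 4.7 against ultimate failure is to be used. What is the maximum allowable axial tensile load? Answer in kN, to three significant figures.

F_allow = 299 kN

σ_allow = 328/4.7 = 69.79 MPa.
A = 125×34.3 = 4288 mm².
F_allow = σ_allow × A = 69.79×4288 = 299200 N.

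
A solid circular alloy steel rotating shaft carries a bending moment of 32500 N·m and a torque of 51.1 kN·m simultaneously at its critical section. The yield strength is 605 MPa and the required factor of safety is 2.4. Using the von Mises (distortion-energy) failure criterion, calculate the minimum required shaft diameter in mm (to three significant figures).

σ_allow = σ_y/n = 605/2.4 = 252.1 MPa.
For a solid shaft σ_b = 32M/(πd³) and τ = 16T/(πd³), so the von Mises stress is σ' = (16/πd³)·√(4M²+3T²).
√(4M²+3T²) = √(4×(3.250×10^7)² + 3×(5.110×10^7)²) = 1.098×10^8 N·mm.
d³ = 16×1.098×10^8/(π×252.1) = 2.219×10^6 mm³.
d = 130.4 mm.

d = 130 mm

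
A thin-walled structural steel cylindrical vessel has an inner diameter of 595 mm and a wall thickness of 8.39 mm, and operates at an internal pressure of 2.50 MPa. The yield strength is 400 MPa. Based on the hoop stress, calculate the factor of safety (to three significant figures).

σ_h = pD/(2t) = 2.50×595/(2×8.39) = 88.65 MPa.
n = 400/88.65 = 4.512.

n = 4.51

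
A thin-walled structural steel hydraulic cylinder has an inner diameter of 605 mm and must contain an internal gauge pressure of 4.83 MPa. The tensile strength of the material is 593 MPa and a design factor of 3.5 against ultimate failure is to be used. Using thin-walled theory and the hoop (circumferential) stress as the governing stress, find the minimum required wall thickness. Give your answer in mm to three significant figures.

σ_allow = 593/3.5 = 169.4 MPa.
Hoop stress σ_h = pD/(2t), so t = pD/(2σ_allow) = 4.83×605/(2×169.4) = 8.624 mm.

t = 8.62 mm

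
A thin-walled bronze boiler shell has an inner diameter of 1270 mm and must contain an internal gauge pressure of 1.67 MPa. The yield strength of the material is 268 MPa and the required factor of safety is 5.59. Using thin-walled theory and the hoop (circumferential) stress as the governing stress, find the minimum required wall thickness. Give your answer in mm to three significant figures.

σ_allow = 268/5.59 = 47.94 MPa.
Hoop stress σ_h = pD/(2t), so t = pD/(2σ_allow) = 1.67×1270/(2×47.94) = 22.12 mm.

t = 22.1 mm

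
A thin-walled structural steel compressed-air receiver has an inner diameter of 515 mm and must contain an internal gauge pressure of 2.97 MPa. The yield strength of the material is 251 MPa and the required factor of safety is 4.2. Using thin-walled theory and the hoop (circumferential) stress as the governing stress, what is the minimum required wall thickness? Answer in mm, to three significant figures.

t = 12.8 mm

σ_allow = 251/4.2 = 59.76 MPa.
Hoop stress σ_h = pD/(2t), so t = pD/(2σ_allow) = 2.97×515/(2×59.76) = 12.80 mm.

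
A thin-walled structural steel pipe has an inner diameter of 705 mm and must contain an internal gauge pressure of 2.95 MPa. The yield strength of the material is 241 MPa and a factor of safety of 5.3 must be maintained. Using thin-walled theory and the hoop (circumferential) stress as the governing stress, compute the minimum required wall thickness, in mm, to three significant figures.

σ_allow = 241/5.3 = 45.47 MPa.
Hoop stress σ_h = pD/(2t), so t = pD/(2σ_allow) = 2.95×705/(2×45.47) = 22.87 mm.

t = 22.9 mm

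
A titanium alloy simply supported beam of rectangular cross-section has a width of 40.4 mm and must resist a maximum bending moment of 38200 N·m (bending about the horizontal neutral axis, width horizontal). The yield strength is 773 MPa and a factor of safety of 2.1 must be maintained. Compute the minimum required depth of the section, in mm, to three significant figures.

h = 124 mm

σ_allow = 773/2.1 = 368.1 MPa.
For a rectangular section σ = 6M/(bh²), so h² = 6M/(b σ_allow) = 6×3.8200×10^7/(40.4×368.1) = 15410 mm².
h = 124.1 mm.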